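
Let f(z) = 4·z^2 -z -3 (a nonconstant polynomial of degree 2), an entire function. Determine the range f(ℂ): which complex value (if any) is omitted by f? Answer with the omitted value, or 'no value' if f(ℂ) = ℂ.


Little Picard bounds the complement of f(ℂ) to at most one point.
For every w ∈ ℂ, the equation p(z) − w = 0 is a nonconstant polynomial in z and hence has at least one root by the fundamental theorem of algebra. So p is surjective onto ℂ, omitting no value.

Omitted value: no value.


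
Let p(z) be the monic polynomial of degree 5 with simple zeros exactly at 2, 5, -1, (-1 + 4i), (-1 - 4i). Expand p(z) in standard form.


The polynomial is p(z) = ∏_{α ∈ S} (z − α), where S = {2, 5, -1, (-1 + 4i), (-1 - 4i)}.
Expanding the product yields: p(z) = z^5 -4·z^4 + 8·z^3 -86·z^2 + 71·z + 170.
Note conjugate pairs combine to real quadratics: (z − (-1+4i))(z − (-1−4i)) = z² + 2z + 17.
The resulting polynomial has degree 5 and real coefficients as required.

p(z) = z^5 -4·z^4 + 8·z^3 -86·z^2 + 71·z + 170.


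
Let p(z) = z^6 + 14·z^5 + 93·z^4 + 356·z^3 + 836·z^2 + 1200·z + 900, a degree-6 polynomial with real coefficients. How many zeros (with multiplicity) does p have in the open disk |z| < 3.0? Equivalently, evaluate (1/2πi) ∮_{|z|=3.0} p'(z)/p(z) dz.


The zeros of p are: (-1 + 2i), (-1 - 2i), (-3 + 3i), (-3 - 3i), (-3 + 1i), (-3 - 1i).
Their magnitudes are: 2.236, 2.236, 4.243, 4.243, 3.162, 3.162.
Zeros with |z| < R = 3.0: (-1 + 2i), (-1 - 2i).
Count = 2.
By the argument principle, (1/2πi) ∮_{|z|=R} p'(z)/p(z) dz equals exactly this count.

Number of zeros inside |z| < 3.0: 2.


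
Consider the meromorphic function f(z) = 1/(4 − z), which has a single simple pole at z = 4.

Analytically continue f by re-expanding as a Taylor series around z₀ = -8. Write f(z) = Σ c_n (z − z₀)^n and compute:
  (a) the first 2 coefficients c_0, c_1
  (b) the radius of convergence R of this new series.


Let w = z − z₀, so z = z₀ + w.
Then 4 − z = 4 − (z₀ + w) = (4 − z₀) − w = 12 − w.
f(z) = 1/(12 − w) = (1/(12)) · 1/(1 − w/(12)) = Σ_{n≥0} w^n / (12)^(n+1).
So c_n = 1/(12)^(n+1):
  c_0 = 1/(12)^1 = 1/12.
  c_1 = 1/(12)^2 = 1/144.
The series is valid for |w/d| < 1, i.e. |z − z₀| < |d|.
Radius of convergence: R = |4 − z₀| = |12| = 12 (distance from z₀ to the singularity z = 4).

c_0 = 1/12, c_1 = 1/144; R = 12.


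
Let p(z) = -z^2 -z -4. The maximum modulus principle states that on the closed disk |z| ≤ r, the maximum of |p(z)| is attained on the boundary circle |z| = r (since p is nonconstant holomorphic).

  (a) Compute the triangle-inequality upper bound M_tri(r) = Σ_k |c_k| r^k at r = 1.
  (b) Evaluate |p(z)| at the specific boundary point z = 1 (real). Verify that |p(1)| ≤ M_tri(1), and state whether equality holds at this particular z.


Coefficients: c_0 = -4, c_1 = -1, c_2 = -1. Radius r = 1.
Part (a). Triangle bound: M_tri(r) = Σ_k |c_k| r^k
  = |-4|·1^0 + |-1|·1^1 + |-1|·1^2
  = 4 + 1 + 1 = 6.
This bounds M(r) := max_{|z|=r} |p(z)| from above; equality holds iff all terms c_k z^k can be made to align in phase at a single z on |z|=r.
Part (b). At z = 1 (real, on the circle |z| = r):
  p(1) = (-4)·1^0 + (-1)·1^1 + (-1)·1^2 = -6.
  |p(1)| = 6.
Since all nonzero coefficients share the same sign, |p(1)| = 6 = M_tri(1); the triangle bound is attained at z = 1, so in fact M(r) = 6.

M_tri(1) = 6; |p(1)| = 6; equality at z=1: yes.


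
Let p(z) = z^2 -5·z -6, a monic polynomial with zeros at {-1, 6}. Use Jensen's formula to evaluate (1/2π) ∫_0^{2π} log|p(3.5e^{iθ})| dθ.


Zeros: -1, 6; r = 3.5.
Inside |z| < r: -1. Outside (|z| ≥ r): 6.
p(0) = -6, so log|p(0)| = log(6) = 1.7918.
Apply Jensen: I(r) = log|p(0)| + Σ_k log(r/|z_k|), summed over zeros inside |z| < r.
  log(r/|z_k|) for z_k = -1: log(3.5/1) = 1.2528
  Outside zeros (6) contribute nothing to the Jensen sum.
Sum over inside zeros: 1.2528.
I(r) = log|p(0)| + (inside sum) = 1.7918 + 1.2528 = 3.0445.
Note: since some zeros are outside |z| ≤ r, the simplified n·log(r) form does NOT apply — only the inside zeros contribute.

I(r) ≈ 3.0445.


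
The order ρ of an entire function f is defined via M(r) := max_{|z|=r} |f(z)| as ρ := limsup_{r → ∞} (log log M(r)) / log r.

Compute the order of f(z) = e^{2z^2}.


|e^{2z^2}| = e^{Re(2·z^2) + 0} ≤ e^{2|z|^2 + 0} = e^{2r^2 + 0} on |z| = r, so ρ ≤ 2. Choosing z on |z|=r so that 2·z^2 is real positive (always possible by picking arg z appropriately) gives |f(z)| = e^{2r^2 + 0}, matching the bound. The additive constant 0 does not affect log log M(r) ~ 2·log r. Hence ρ = 2.
Therefore ρ = 2.

Order ρ = 2.


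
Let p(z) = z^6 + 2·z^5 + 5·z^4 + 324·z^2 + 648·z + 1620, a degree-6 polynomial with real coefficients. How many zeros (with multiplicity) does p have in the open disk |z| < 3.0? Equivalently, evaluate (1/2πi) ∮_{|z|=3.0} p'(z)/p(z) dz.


The zeros of p are: (-1 + 2i), (-1 - 2i), (3 + 3i), (3 - 3i), (-3 + 3i), (-3 - 3i).
Their magnitudes are: 2.236, 2.236, 4.243, 4.243, 4.243, 4.243.
Zeros with |z| < R = 3.0: (-1 + 2i), (-1 - 2i).
Count = 2.
By the argument principle, (1/2πi) ∮_{|z|=R} p'(z)/p(z) dz equals exactly this count.

Number of zeros inside |z| < 3.0: 2.


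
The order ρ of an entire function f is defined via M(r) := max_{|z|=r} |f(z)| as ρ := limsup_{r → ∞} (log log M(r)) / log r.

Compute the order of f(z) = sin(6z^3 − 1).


Write sin(w) = (e^{iw} ± e^{−iw})/(2 or 2i), so |sin(w)| ≤ e^{|w|}. With w = 6z^3 − 1, |w| ≤ 6r^3 + 1 on |z|=r, giving M(r) ≤ e^{6r^3 + 1} and ρ ≤ 3. For the lower bound, choose z on |z|=r with 6z^3 purely imaginary of modulus 6r^3; then |sin(6z^3 − 1)| grows like e^{6r^3}/2, so ρ ≥ 3. Hence ρ = 3.
Therefore ρ = 3.

Order ρ = 3.


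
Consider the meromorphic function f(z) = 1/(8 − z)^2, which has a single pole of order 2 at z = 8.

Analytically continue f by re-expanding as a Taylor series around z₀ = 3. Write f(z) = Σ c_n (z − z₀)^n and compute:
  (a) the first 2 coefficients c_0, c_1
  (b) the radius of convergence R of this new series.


Let w = z − z₀, so z = z₀ + w.
Then 8 − z = 8 − (z₀ + w) = (8 − z₀) − w = 5 − w.
f(z) = 1/(5 − w)^2 = (1/(5)^2) · (1 − w/(5))^{−2}.
By the binomial series (1−u)^{−2} = Σ_{n≥0} C(n+1, 1) u^n for |u|<1, with u = w/(5):
  c_n = C(n+1, 1) / (5)^(n+2).
  c_0 = 1/(5)^2 = 1/25.
  c_1 = 2/(5)^3 = 2/125.
The series is valid for |w/d| < 1, i.e. |z − z₀| < |d|.
Radius of convergence: R = |8 − z₀| = |5| = 5 (distance from z₀ to the singularity z = 8).

c_0 = 1/25, c_1 = 2/125; R = 5.


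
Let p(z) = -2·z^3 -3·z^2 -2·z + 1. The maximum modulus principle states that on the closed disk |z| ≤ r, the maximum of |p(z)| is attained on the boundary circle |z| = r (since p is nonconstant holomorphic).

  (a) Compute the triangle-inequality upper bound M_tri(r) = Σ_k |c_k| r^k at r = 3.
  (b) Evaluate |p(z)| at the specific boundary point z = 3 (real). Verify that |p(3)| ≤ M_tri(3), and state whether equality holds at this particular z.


Coefficients: c_0 = 1, c_1 = -2, c_2 = -3, c_3 = -2. Radius r = 3.
Part (a). Triangle bound: M_tri(r) = Σ_k |c_k| r^k
  = |1|·3^0 + |-2|·3^1 + |-3|·3^2 + |-2|·3^3
  = 1 + 6 + 27 + 54 = 88.
This bounds M(r) := max_{|z|=r} |p(z)| from above; equality holds iff all terms c_k z^k can be made to align in phase at a single z on |z|=r.
Part (b). At z = 3 (real, on the circle |z| = r):
  p(3) = (1)·3^0 + (-2)·3^1 + (-3)·3^2 + (-2)·3^3 = -86.
  |p(3)| = 86.
Check: |p(3)| = 86 ≤ 88 = M_tri(3). ✓ Equality does not hold at z = 3 (the coefficients have mixed signs, so the terms do not all align in phase there).

M_tri(3) = 88; |p(3)| = 86; equality at z=3: no.


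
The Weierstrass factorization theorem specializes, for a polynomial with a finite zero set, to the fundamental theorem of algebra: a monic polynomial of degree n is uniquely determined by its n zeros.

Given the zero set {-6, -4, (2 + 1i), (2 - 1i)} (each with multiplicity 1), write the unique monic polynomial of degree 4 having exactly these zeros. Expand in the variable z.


The polynomial is p(z) = ∏_{α ∈ S} (z − α), where S = {-6, -4, (2 + 1i), (2 - 1i)}.
Expanding the product yields: p(z) = z^4 + 6·z^3 -11·z^2 -46·z + 120.
Note conjugate pairs combine to real quadratics: (z − (2+1i))(z − (2−1i)) = z² − 4z + 5.
The resulting polynomial has degree 4 and real coefficients as required.

p(z) = z^4 + 6·z^3 -11·z^2 -46·z + 120.


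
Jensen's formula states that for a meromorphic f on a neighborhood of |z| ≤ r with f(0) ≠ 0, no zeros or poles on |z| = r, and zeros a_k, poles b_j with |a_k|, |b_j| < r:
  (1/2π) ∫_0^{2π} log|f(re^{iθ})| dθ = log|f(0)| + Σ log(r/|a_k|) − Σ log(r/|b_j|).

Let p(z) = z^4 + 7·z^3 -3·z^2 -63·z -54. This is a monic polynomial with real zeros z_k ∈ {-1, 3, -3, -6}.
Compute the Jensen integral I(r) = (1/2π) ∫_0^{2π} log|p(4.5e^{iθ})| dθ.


Zeros: -6, -3, -1, 3; r = 4.5.
Inside |z| < r: -3, -1, 3. Outside (|z| ≥ r): -6.
p(0) = -54, so log|p(0)| = log(54) = 3.9890.
Apply Jensen: I(r) = log|p(0)| + Σ_k log(r/|z_k|), summed over zeros inside |z| < r.
  log(r/|z_k|) for z_k = -1: log(4.5/1) = 1.5041
  log(r/|z_k|) for z_k = 3: log(4.5/3) = 0.4055
  log(r/|z_k|) for z_k = -3: log(4.5/3) = 0.4055
  Outside zeros (-6) contribute nothing to the Jensen sum.
Sum over inside zeros: 2.3150.
I(r) = log|p(0)| + (inside sum) = 3.9890 + 2.3150 = 6.3040.
Note: since some zeros are outside |z| ≤ r, the simplified n·log(r) form does NOT apply — only the inside zeros contribute.

I(r) ≈ 6.3040.


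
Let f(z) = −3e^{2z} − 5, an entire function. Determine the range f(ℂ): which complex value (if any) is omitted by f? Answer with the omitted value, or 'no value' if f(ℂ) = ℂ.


Little Picard bounds the complement of f(ℂ) to at most one point.
e^{2z} is never zero on ℂ, so -3·e^{2z} takes every value in ℂ ∖ {0}. Adding -5 shifts the range to ℂ ∖ {-5}. Thus f omits exactly the value -5.

Omitted value: -5.


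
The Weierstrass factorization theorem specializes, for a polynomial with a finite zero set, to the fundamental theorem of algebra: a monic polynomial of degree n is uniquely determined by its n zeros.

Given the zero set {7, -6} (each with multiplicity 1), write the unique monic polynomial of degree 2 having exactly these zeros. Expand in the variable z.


The polynomial is p(z) = ∏_{α ∈ S} (z − α), where S = {7, -6}.
Expanding the product yields: p(z) = z^2 -z -42.
The resulting polynomial has degree 2 and real coefficients as required.

p(z) = z^2 -z -42.


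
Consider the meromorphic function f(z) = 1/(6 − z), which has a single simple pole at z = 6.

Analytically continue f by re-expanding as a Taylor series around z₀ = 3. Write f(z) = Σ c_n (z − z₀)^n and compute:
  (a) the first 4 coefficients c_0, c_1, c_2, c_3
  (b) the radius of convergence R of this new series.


Let w = z − z₀, so z = z₀ + w.
Then 6 − z = 6 − (z₀ + w) = (6 − z₀) − w = 3 − w.
f(z) = 1/(3 − w) = (1/(3)) · 1/(1 − w/(3)) = Σ_{n≥0} w^n / (3)^(n+1).
So c_n = 1/(3)^(n+1):
  c_0 = 1/(3)^1 = 1/3.
  c_1 = 1/(3)^2 = 1/9.
  c_2 = 1/(3)^3 = 1/27.
  c_3 = 1/(3)^4 = 1/81.
The series is valid for |w/d| < 1, i.e. |z − z₀| < |d|.
Radius of convergence: R = |6 − z₀| = |3| = 3 (distance from z₀ to the singularity z = 6).

c_0 = 1/3, c_1 = 1/9, c_2 = 1/27, c_3 = 1/81; R = 3.


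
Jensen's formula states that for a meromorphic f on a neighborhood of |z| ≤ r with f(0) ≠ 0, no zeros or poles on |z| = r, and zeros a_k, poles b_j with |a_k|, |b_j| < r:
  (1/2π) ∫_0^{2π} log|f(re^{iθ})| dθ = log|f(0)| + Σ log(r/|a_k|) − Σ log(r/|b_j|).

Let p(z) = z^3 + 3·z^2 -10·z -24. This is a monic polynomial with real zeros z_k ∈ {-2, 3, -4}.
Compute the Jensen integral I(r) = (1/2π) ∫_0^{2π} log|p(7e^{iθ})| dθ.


Zeros: -4, -2, 3; r = 7.
Inside |z| < r: -4, -2, 3. Outside (|z| ≥ r): ∅.
p(0) = -24, so log|p(0)| = log(24) = 3.1781.
Apply Jensen: I(r) = log|p(0)| + Σ_k log(r/|z_k|), summed over zeros inside |z| < r.
  log(r/|z_k|) for z_k = -2: log(7/2) = 1.2528
  log(r/|z_k|) for z_k = 3: log(7/3) = 0.8473
  log(r/|z_k|) for z_k = -4: log(7/4) = 0.5596
Sum over inside zeros: 2.6597.
I(r) = log|p(0)| + (inside sum) = 3.1781 + 2.6597 = 5.8377.
Closed form (all zeros inside, monic): I(r) = n·log(r) = 3·log(7) = 5.8377. ✓

I(r) ≈ 5.8377.


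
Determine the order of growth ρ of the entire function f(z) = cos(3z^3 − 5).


Write cos(w) = (e^{iw} ± e^{−iw})/(2 or 2i), so |cos(w)| ≤ e^{|w|}. With w = 3z^3 − 5, |w| ≤ 3r^3 + 5 on |z|=r, giving M(r) ≤ e^{3r^3 + 5} and ρ ≤ 3. For the lower bound, choose z on |z|=r with 3z^3 purely imaginary of modulus 3r^3; then |cos(3z^3 − 5)| grows like e^{3r^3}/2, so ρ ≥ 3. Hence ρ = 3.
Therefore ρ = 3.

Order ρ = 3.


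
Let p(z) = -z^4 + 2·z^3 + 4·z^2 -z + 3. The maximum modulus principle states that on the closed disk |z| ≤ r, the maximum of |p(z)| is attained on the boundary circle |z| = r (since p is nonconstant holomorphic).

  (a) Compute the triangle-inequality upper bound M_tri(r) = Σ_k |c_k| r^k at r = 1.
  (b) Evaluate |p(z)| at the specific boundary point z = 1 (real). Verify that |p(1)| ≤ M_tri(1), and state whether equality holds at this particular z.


Coefficients: c_0 = 3, c_1 = -1, c_2 = 4, c_3 = 2, c_4 = -1. Radius r = 1.
Part (a). Triangle bound: M_tri(r) = Σ_k |c_k| r^k
  = |3|·1^0 + |-1|·1^1 + |4|·1^2 + |2|·1^3 + |-1|·1^4
  = 3 + 1 + 4 + 2 + 1 = 11.
This bounds M(r) := max_{|z|=r} |p(z)| from above; equality holds iff all terms c_k z^k can be made to align in phase at a single z on |z|=r.
Part (b). At z = 1 (real, on the circle |z| = r):
  p(1) = (3)·1^0 + (-1)·1^1 + (4)·1^2 + (2)·1^3 + (-1)·1^4 = 7.
  |p(1)| = 7.
Check: |p(1)| = 7 ≤ 11 = M_tri(1). ✓ Equality does not hold at z = 1 (the coefficients have mixed signs, so the terms do not all align in phase there).

M_tri(1) = 11; |p(1)| = 7; equality at z=1: no.


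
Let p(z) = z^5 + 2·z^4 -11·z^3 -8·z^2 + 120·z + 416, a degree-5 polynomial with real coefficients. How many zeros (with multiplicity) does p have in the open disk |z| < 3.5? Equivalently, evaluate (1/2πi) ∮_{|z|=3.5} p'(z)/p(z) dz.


The zeros of p are: (-2 + 2i), (-2 - 2i), (3 + 2i), (3 - 2i), -4.
Their magnitudes are: 2.828, 2.828, 3.606, 3.606, 4.
Zeros with |z| < R = 3.5: (-2 + 2i), (-2 - 2i).
Count = 2.
By the argument principle, (1/2πi) ∮_{|z|=R} p'(z)/p(z) dz equals exactly this count.

Number of zeros inside |z| < 3.5: 2.


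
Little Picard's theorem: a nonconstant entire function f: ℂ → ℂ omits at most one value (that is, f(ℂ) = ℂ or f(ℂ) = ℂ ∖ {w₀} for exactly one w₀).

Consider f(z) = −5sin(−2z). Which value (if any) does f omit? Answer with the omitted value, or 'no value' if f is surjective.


Little Picard bounds the complement of f(ℂ) to at most one point.
sin is entire and surjective onto ℂ: for every w ∈ ℂ, sin(ζ) = w has a solution ζ ∈ ℂ (e.g., via the complex inverse arcsin). With ζ = −2z this gives z = ζ/(-2). Then -5·sin(−2z) takes every value in -5·ℂ = ℂ, and adding 0 is a bijection of ℂ. So f is surjective and omits no value. (Note: only on the real line is sin bounded by [−1, 1].)

Omitted value: no value.


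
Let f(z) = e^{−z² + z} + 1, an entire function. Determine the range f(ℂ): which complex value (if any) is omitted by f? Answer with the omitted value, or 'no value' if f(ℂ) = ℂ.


Little Picard bounds the complement of f(ℂ) to at most one point.
The exponent g(z) = −z² + z is a nonconstant polynomial, hence surjective onto ℂ. So e^{g(z)} takes every value in {e^w : w ∈ ℂ} = ℂ ∖ {0}. Adding 1 shifts the range to ℂ ∖ {1}. f omits exactly 1.

Omitted value: 1.


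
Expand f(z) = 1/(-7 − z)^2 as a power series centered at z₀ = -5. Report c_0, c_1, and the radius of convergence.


Let w = z − z₀, so z = z₀ + w.
Then -7 − z = -7 − (z₀ + w) = (-7 − z₀) − w = -2 − w.
f(z) = 1/(-2 − w)^2 = (1/(-2)^2) · (1 − w/(-2))^{−2}.
By the binomial series (1−u)^{−2} = Σ_{n≥0} C(n+1, 1) u^n for |u|<1, with u = w/(-2):
  c_n = C(n+1, 1) / (-2)^(n+2).
  c_0 = 1/(-2)^2 = 1/4.
  c_1 = 2/(-2)^3 = -1/4.
The series is valid for |w/d| < 1, i.e. |z − z₀| < |d|.
Radius of convergence: R = |-7 − z₀| = |-2| = 2 (distance from z₀ to the singularity z = -7).

c_0 = 1/4, c_1 = -1/4; R = 2.


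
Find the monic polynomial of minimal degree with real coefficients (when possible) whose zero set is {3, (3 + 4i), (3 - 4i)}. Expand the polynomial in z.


The polynomial is p(z) = ∏_{α ∈ S} (z − α), where S = {3, (3 + 4i), (3 - 4i)}.
Expanding the product yields: p(z) = z^3 -9·z^2 + 43·z -75.
Note conjugate pairs combine to real quadratics: (z − (3+4i))(z − (3−4i)) = z² − 6z + 25.
The resulting polynomial has degree 3 and real coefficients as required.

p(z) = z^3 -9·z^2 + 43·z -75.


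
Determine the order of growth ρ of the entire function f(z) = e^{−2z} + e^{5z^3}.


Each summand is entire of order 1 and 3 respectively (as in the single-exponential case). The order of a sum is at most the max of the orders, so ρ ≤ 3. For the lower bound: on |z|=r choose arg z so that 5z^3 is real positive; then |e^{5z^3}| = e^{5r^3} while |e^{-2z}| ≤ e^{2r^1} = o(e^{5r^3}). So |f| ≥ e^{5r^3}(1 − o(1)) and ρ ≥ 3. Hence ρ = max(1, 3) = 3.
Therefore ρ = 3.

Order ρ = 3.


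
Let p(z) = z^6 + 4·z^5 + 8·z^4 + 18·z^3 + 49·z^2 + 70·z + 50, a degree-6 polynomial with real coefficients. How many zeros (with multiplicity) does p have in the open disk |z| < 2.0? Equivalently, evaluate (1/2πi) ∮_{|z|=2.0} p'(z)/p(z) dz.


The zeros of p are: (-1 + 1i), (-1 - 1i), (-2 + 1i), (-2 - 1i), (1 + 2i), (1 - 2i).
Their magnitudes are: 1.414, 1.414, 2.236, 2.236, 2.236, 2.236.
Zeros with |z| < R = 2.0: (-1 + 1i), (-1 - 1i).
Count = 2.
By the argument principle, (1/2πi) ∮_{|z|=R} p'(z)/p(z) dz equals exactly this count.

Number of zeros inside |z| < 2.0: 2.


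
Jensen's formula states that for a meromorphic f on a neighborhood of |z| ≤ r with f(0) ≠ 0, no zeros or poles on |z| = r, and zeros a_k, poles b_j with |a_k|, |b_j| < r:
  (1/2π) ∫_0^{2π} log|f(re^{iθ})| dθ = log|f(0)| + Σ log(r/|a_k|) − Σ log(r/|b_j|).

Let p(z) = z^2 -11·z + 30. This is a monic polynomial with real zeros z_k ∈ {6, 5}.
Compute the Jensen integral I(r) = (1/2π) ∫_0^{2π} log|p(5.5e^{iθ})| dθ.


Zeros: 5, 6; r = 5.5.
Inside |z| < r: 5. Outside (|z| ≥ r): 6.
p(0) = 30, so log|p(0)| = log(30) = 3.4012.
Apply Jensen: I(r) = log|p(0)| + Σ_k log(r/|z_k|), summed over zeros inside |z| < r.
  log(r/|z_k|) for z_k = 5: log(5.5/5) = 0.0953
  Outside zeros (6) contribute nothing to the Jensen sum.
Sum over inside zeros: 0.0953.
I(r) = log|p(0)| + (inside sum) = 3.4012 + 0.0953 = 3.4965.
Note: since some zeros are outside |z| ≤ r, the simplified n·log(r) form does NOT apply — only the inside zeros contribute.

I(r) ≈ 3.4965.


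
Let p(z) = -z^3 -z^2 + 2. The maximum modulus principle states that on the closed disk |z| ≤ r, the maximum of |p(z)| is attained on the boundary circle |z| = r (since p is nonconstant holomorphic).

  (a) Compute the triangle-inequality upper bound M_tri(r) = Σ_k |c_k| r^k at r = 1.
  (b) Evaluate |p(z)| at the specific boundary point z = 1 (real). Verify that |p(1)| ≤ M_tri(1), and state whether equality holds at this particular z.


Coefficients: c_0 = 2, c_1 = 0, c_2 = -1, c_3 = -1. Radius r = 1.
Part (a). Triangle bound: M_tri(r) = Σ_k |c_k| r^k
  = |2|·1^0 + |0|·1^1 + |-1|·1^2 + |-1|·1^3
  = 2 + 0 + 1 + 1 = 4.
This bounds M(r) := max_{|z|=r} |p(z)| from above; equality holds iff all terms c_k z^k can be made to align in phase at a single z on |z|=r.
Part (b). At z = 1 (real, on the circle |z| = r):
  p(1) = (2)·1^0 + (0)·1^1 + (-1)·1^2 + (-1)·1^3 = 0.
  |p(1)| = 0.
Check: |p(1)| = 0 ≤ 4 = M_tri(1). ✓ Equality does not hold at z = 1 (the coefficients have mixed signs, so the terms do not all align in phase there).

M_tri(1) = 4; |p(1)| = 0; equality at z=1: no.


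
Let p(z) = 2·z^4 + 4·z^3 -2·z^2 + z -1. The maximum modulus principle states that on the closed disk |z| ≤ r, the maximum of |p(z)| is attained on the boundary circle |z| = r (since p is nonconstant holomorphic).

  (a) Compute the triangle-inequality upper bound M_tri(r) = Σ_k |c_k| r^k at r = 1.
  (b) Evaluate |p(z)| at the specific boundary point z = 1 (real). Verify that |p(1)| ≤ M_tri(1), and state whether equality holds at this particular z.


Coefficients: c_0 = -1, c_1 = 1, c_2 = -2, c_3 = 4, c_4 = 2. Radius r = 1.
Part (a). Triangle bound: M_tri(r) = Σ_k |c_k| r^k
  = |-1|·1^0 + |1|·1^1 + |-2|·1^2 + |4|·1^3 + |2|·1^4
  = 1 + 1 + 2 + 4 + 2 = 10.
This bounds M(r) := max_{|z|=r} |p(z)| from above; equality holds iff all terms c_k z^k can be made to align in phase at a single z on |z|=r.
Part (b). At z = 1 (real, on the circle |z| = r):
  p(1) = (-1)·1^0 + (1)·1^1 + (-2)·1^2 + (4)·1^3 + (2)·1^4 = 4.
  |p(1)| = 4.
Check: |p(1)| = 4 ≤ 10 = M_tri(1). ✓ Equality does not hold at z = 1 (the coefficients have mixed signs, so the terms do not all align in phase there).

M_tri(1) = 10; |p(1)| = 4; equality at z=1: no.


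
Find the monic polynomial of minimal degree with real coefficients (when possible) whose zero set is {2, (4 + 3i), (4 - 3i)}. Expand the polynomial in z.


The polynomial is p(z) = ∏_{α ∈ S} (z − α), where S = {2, (4 + 3i), (4 - 3i)}.
Expanding the product yields: p(z) = z^3 -10·z^2 + 41·z -50.
Note conjugate pairs combine to real quadratics: (z − (4+3i))(z − (4−3i)) = z² − 8z + 25.
The resulting polynomial has degree 3 and real coefficients as required.

p(z) = z^3 -10·z^2 + 41·z -50.


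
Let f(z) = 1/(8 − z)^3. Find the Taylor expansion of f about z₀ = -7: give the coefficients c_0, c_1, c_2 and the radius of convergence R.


Let w = z − z₀, so z = z₀ + w.
Then 8 − z = 8 − (z₀ + w) = (8 − z₀) − w = 15 − w.
f(z) = 1/(15 − w)^3 = (1/(15)^3) · (1 − w/(15))^{−3}.
By the binomial series (1−u)^{−3} = Σ_{n≥0} C(n+2, 2) u^n for |u|<1, with u = w/(15):
  c_n = C(n+2, 2) / (15)^(n+3).
  c_0 = 1/(15)^3 = 1/3375.
  c_1 = 3/(15)^4 = 1/16875.
  c_2 = 6/(15)^5 = 2/253125.
The series is valid for |w/d| < 1, i.e. |z − z₀| < |d|.
Radius of convergence: R = |8 − z₀| = |15| = 15 (distance from z₀ to the singularity z = 8).

c_0 = 1/3375, c_1 = 1/16875, c_2 = 2/253125; R = 15.


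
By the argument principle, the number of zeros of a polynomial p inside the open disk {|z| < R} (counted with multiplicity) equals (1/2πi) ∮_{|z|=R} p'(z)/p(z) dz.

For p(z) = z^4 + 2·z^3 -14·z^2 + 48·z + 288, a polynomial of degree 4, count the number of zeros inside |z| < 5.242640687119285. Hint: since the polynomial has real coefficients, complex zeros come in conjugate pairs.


The zeros of p are: -4, (3 + 3i), (3 - 3i), -4.
Their magnitudes are: 4, 4.243, 4.243, 4.
Zeros with |z| < R = 5.242640687119285: -4, (3 + 3i), (3 - 3i), -4.
Count = 4.
By the argument principle, (1/2πi) ∮_{|z|=R} p'(z)/p(z) dz equals exactly this count.

Number of zeros inside |z| < 5.242640687119285: 4.


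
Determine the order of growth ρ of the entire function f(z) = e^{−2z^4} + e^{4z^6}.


Each summand is entire of order 4 and 6 respectively (as in the single-exponential case). The order of a sum is at most the max of the orders, so ρ ≤ 6. For the lower bound: on |z|=r choose arg z so that 4z^6 is real positive; then |e^{4z^6}| = e^{4r^6} while |e^{-2z^4}| ≤ e^{2r^4} = o(e^{4r^6}). So |f| ≥ e^{4r^6}(1 − o(1)) and ρ ≥ 6. Hence ρ = max(4, 6) = 6.
Therefore ρ = 6.

Order ρ = 6.


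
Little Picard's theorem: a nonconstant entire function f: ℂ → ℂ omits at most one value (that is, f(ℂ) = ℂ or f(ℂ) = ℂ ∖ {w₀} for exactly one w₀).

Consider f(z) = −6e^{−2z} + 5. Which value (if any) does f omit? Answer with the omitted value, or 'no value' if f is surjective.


Little Picard bounds the complement of f(ℂ) to at most one point.
e^{−2z} is never zero on ℂ, so -6·e^{−2z} takes every value in ℂ ∖ {0}. Adding 5 shifts the range to ℂ ∖ {5}. Thus f omits exactly the value 5.

Omitted value: 5.


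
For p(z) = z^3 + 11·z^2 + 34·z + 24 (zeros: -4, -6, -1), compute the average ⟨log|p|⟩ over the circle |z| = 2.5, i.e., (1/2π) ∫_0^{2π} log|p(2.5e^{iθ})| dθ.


Zeros: -6, -4, -1; r = 2.5.
Inside |z| < r: -1. Outside (|z| ≥ r): -6, -4.
p(0) = 24, so log|p(0)| = log(24) = 3.1781.
Apply Jensen: I(r) = log|p(0)| + Σ_k log(r/|z_k|), summed over zeros inside |z| < r.
  log(r/|z_k|) for z_k = -1: log(2.5/1) = 0.9163
  Outside zeros (-6, -4) contribute nothing to the Jensen sum.
Sum over inside zeros: 0.9163.
I(r) = log|p(0)| + (inside sum) = 3.1781 + 0.9163 = 4.0943.
Note: since some zeros are outside |z| ≤ r, the simplified n·log(r) form does NOT apply — only the inside zeros contribute.

I(r) ≈ 4.0943.


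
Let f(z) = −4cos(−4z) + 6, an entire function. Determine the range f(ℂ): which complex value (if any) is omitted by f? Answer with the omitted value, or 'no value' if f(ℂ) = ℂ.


Little Picard bounds the complement of f(ℂ) to at most one point.
cos is entire and surjective onto ℂ: for every w ∈ ℂ, cos(ζ) = w has a solution ζ ∈ ℂ (e.g., via the complex inverse arccos). With ζ = −4z this gives z = ζ/(-4). Then -4·cos(−4z) takes every value in -4·ℂ = ℂ, and adding 6 is a bijection of ℂ. So f is surjective and omits no value. (Note: only on the real line is cos bounded by [−1, 1].)

Omitted value: no value.


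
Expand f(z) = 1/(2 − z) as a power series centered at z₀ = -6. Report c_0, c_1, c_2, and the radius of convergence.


Let w = z − z₀, so z = z₀ + w.
Then 2 − z = 2 − (z₀ + w) = (2 − z₀) − w = 8 − w.
f(z) = 1/(8 − w) = (1/(8)) · 1/(1 − w/(8)) = Σ_{n≥0} w^n / (8)^(n+1).
So c_n = 1/(8)^(n+1):
  c_0 = 1/(8)^1 = 1/8.
  c_1 = 1/(8)^2 = 1/64.
  c_2 = 1/(8)^3 = 1/512.
The series is valid for |w/d| < 1, i.e. |z − z₀| < |d|.
Radius of convergence: R = |2 − z₀| = |8| = 8 (distance from z₀ to the singularity z = 2).

c_0 = 1/8, c_1 = 1/64, c_2 = 1/512; R = 8.


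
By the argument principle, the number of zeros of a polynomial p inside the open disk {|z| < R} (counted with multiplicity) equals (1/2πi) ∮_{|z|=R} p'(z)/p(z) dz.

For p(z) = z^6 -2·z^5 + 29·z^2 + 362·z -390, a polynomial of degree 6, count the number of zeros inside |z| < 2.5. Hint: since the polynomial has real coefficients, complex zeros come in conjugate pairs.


The zeros of p are: 1, (-1 + 3i), (-1 - 3i), (3 + 2i), (3 - 2i), -3.
Their magnitudes are: 1, 3.162, 3.162, 3.606, 3.606, 3.
Zeros with |z| < R = 2.5: 1.
Count = 1.
By the argument principle, (1/2πi) ∮_{|z|=R} p'(z)/p(z) dz equals exactly this count.

Number of zeros inside |z| < 2.5: 1.


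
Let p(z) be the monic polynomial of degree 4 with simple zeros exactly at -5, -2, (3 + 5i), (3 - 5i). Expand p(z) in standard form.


The polynomial is p(z) = ∏_{α ∈ S} (z − α), where S = {-5, -2, (3 + 5i), (3 - 5i)}.
Expanding the product yields: p(z) = z^4 + z^3 + 2·z^2 + 178·z + 340.
Note conjugate pairs combine to real quadratics: (z − (3+5i))(z − (3−5i)) = z² − 6z + 34.
The resulting polynomial has degree 4 and real coefficients as required.

p(z) = z^4 + z^3 + 2·z^2 + 178·z + 340.


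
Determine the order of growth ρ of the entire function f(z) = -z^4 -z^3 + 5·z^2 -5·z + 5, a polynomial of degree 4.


|f(z)| ≤ Σ|c_k|·r^k = O(r^4) as r → ∞. Polynomial growth is O(e^{r^ε}) for every ε > 0 (since r^4/e^{r^ε} → 0), so ρ ≤ ε for all ε > 0, i.e. ρ = 0. Every nonconstant polynomial has order 0.
Therefore ρ = 0.

Order ρ = 0.


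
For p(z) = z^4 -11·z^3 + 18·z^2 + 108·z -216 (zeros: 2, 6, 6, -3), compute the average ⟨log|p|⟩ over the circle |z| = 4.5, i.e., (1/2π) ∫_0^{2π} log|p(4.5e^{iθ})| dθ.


Zeros: -3, 2, 6, 6; r = 4.5.
Inside |z| < r: -3, 2. Outside (|z| ≥ r): 6, 6.
p(0) = -216, so log|p(0)| = log(216) = 5.3753.
Apply Jensen: I(r) = log|p(0)| + Σ_k log(r/|z_k|), summed over zeros inside |z| < r.
  log(r/|z_k|) for z_k = 2: log(4.5/2) = 0.8109
  log(r/|z_k|) for z_k = -3: log(4.5/3) = 0.4055
  Outside zeros (6, 6) contribute nothing to the Jensen sum.
Sum over inside zeros: 1.2164.
I(r) = log|p(0)| + (inside sum) = 5.3753 + 1.2164 = 6.5917.
Note: since some zeros are outside |z| ≤ r, the simplified n·log(r) form does NOT apply — only the inside zeros contribute.

I(r) ≈ 6.5917.


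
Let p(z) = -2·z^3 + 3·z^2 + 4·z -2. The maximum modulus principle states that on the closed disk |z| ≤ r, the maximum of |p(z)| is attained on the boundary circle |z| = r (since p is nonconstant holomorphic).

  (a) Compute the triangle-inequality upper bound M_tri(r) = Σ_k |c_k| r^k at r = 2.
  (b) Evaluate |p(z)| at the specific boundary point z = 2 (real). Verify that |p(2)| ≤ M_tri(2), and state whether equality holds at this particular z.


Coefficients: c_0 = -2, c_1 = 4, c_2 = 3, c_3 = -2. Radius r = 2.
Part (a). Triangle bound: M_tri(r) = Σ_k |c_k| r^k
  = |-2|·2^0 + |4|·2^1 + |3|·2^2 + |-2|·2^3
  = 2 + 8 + 12 + 16 = 38.
This bounds M(r) := max_{|z|=r} |p(z)| from above; equality holds iff all terms c_k z^k can be made to align in phase at a single z on |z|=r.
Part (b). At z = 2 (real, on the circle |z| = r):
  p(2) = (-2)·2^0 + (4)·2^1 + (3)·2^2 + (-2)·2^3 = 2.
  |p(2)| = 2.
Check: |p(2)| = 2 ≤ 38 = M_tri(2). ✓ Equality does not hold at z = 2 (the coefficients have mixed signs, so the terms do not all align in phase there).

M_tri(2) = 38; |p(2)| = 2; equality at z=2: no.


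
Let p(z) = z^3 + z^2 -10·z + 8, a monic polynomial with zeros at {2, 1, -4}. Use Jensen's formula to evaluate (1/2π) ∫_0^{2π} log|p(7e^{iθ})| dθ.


Zeros: -4, 1, 2; r = 7.
Inside |z| < r: -4, 1, 2. Outside (|z| ≥ r): ∅.
p(0) = 8, so log|p(0)| = log(8) = 2.0794.
Apply Jensen: I(r) = log|p(0)| + Σ_k log(r/|z_k|), summed over zeros inside |z| < r.
  log(r/|z_k|) for z_k = 2: log(7/2) = 1.2528
  log(r/|z_k|) for z_k = 1: log(7/1) = 1.9459
  log(r/|z_k|) for z_k = -4: log(7/4) = 0.5596
Sum over inside zeros: 3.7583.
I(r) = log|p(0)| + (inside sum) = 2.0794 + 3.7583 = 5.8377.
Closed form (all zeros inside, monic): I(r) = n·log(r) = 3·log(7) = 5.8377. ✓

I(r) ≈ 5.8377.


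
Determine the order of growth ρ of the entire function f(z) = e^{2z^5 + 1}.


|e^{2z^5 + 1}| = e^{Re(2·z^5) + 1} ≤ e^{2|z|^5 + 1} = e^{2r^5 + 1} on |z| = r, so ρ ≤ 5. Choosing z on |z|=r so that 2·z^5 is real positive (always possible by picking arg z appropriately) gives |f(z)| = e^{2r^5 + 1}, matching the bound. The additive constant 1 does not affect log log M(r) ~ 5·log r. Hence ρ = 5.
Therefore ρ = 5.

Order ρ = 5.


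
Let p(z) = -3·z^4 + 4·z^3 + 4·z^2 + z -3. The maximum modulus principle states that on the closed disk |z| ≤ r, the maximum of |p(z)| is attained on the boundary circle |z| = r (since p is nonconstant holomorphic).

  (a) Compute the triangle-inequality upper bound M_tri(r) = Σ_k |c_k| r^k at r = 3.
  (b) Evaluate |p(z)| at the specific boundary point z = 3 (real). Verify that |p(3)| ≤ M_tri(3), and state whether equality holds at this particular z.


Coefficients: c_0 = -3, c_1 = 1, c_2 = 4, c_3 = 4, c_4 = -3. Radius r = 3.
Part (a). Triangle bound: M_tri(r) = Σ_k |c_k| r^k
  = |-3|·3^0 + |1|·3^1 + |4|·3^2 + |4|·3^3 + |-3|·3^4
  = 3 + 3 + 36 + 108 + 243 = 393.
This bounds M(r) := max_{|z|=r} |p(z)| from above; equality holds iff all terms c_k z^k can be made to align in phase at a single z on |z|=r.
Part (b). At z = 3 (real, on the circle |z| = r):
  p(3) = (-3)·3^0 + (1)·3^1 + (4)·3^2 + (4)·3^3 + (-3)·3^4 = -99.
  |p(3)| = 99.
Check: |p(3)| = 99 ≤ 393 = M_tri(3). ✓ Equality does not hold at z = 3 (the coefficients have mixed signs, so the terms do not all align in phase there).

M_tri(3) = 393; |p(3)| = 99; equality at z=3: no.


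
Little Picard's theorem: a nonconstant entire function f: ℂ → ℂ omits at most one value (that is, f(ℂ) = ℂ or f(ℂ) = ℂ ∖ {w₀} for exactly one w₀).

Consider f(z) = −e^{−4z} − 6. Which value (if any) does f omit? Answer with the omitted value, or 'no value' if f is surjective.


Little Picard bounds the complement of f(ℂ) to at most one point.
e^{−4z} is never zero on ℂ, so -1·e^{−4z} takes every value in ℂ ∖ {0}. Adding -6 shifts the range to ℂ ∖ {-6}. Thus f omits exactly the value -6.

Omitted value: -6.


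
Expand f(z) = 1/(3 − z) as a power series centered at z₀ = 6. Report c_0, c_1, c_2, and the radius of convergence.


Let w = z − z₀, so z = z₀ + w.
Then 3 − z = 3 − (z₀ + w) = (3 − z₀) − w = -3 − w.
f(z) = 1/(-3 − w) = (1/(-3)) · 1/(1 − w/(-3)) = Σ_{n≥0} w^n / (-3)^(n+1).
So c_n = 1/(-3)^(n+1):
  c_0 = 1/(-3)^1 = -1/3.
  c_1 = 1/(-3)^2 = 1/9.
  c_2 = 1/(-3)^3 = -1/27.
The series is valid for |w/d| < 1, i.e. |z − z₀| < |d|.
Radius of convergence: R = |3 − z₀| = |-3| = 3 (distance from z₀ to the singularity z = 3).

c_0 = -1/3, c_1 = 1/9, c_2 = -1/27; R = 3.


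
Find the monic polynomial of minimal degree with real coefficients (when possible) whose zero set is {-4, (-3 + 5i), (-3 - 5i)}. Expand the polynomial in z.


The polynomial is p(z) = ∏_{α ∈ S} (z − α), where S = {-4, (-3 + 5i), (-3 - 5i)}.
Expanding the product yields: p(z) = z^3 + 10·z^2 + 58·z + 136.
Note conjugate pairs combine to real quadratics: (z − (-3+5i))(z − (-3−5i)) = z² + 6z + 34.
The resulting polynomial has degree 3 and real coefficients as required.

p(z) = z^3 + 10·z^2 + 58·z + 136.


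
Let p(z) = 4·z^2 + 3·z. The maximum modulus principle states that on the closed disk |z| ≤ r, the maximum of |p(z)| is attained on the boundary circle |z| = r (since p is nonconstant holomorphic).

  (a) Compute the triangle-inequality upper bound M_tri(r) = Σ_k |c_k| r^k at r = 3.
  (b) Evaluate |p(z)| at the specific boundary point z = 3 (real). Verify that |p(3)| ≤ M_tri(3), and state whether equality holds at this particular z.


Coefficients: c_0 = 0, c_1 = 3, c_2 = 4. Radius r = 3.
Part (a). Triangle bound: M_tri(r) = Σ_k |c_k| r^k
  = |0|·3^0 + |3|·3^1 + |4|·3^2
  = 0 + 9 + 36 = 45.
This bounds M(r) := max_{|z|=r} |p(z)| from above; equality holds iff all terms c_k z^k can be made to align in phase at a single z on |z|=r.
Part (b). At z = 3 (real, on the circle |z| = r):
  p(3) = (0)·3^0 + (3)·3^1 + (4)·3^2 = 45.
  |p(3)| = 45.
Since all nonzero coefficients share the same sign, |p(3)| = 45 = M_tri(3); the triangle bound is attained at z = 3, so in fact M(r) = 45.

M_tri(3) = 45; |p(3)| = 45; equality at z=3: yes.


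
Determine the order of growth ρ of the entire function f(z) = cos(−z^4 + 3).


Write cos(w) = (e^{iw} ± e^{−iw})/(2 or 2i), so |cos(w)| ≤ e^{|w|}. With w = −z^4 + 3, |w| ≤ 1r^4 + 3 on |z|=r, giving M(r) ≤ e^{1r^4 + 3} and ρ ≤ 4. For the lower bound, choose z on |z|=r with -1z^4 purely imaginary of modulus 1r^4; then |cos(−z^4 + 3)| grows like e^{1r^4}/2, so ρ ≥ 4. Hence ρ = 4.
Therefore ρ = 4.

Order ρ = 4.


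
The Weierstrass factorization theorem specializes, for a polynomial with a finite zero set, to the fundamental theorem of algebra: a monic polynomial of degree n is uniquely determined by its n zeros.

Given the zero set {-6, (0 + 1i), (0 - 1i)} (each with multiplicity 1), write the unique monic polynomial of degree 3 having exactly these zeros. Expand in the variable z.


The polynomial is p(z) = ∏_{α ∈ S} (z − α), where S = {-6, (0 + 1i), (0 - 1i)}.
Expanding the product yields: p(z) = z^3 + 6·z^2 + z + 6.
Note conjugate pairs combine to real quadratics: (z − (0+1i))(z − (0−1i)) = z² + 1.
The resulting polynomial has degree 3 and real coefficients as required.

p(z) = z^3 + 6·z^2 + z + 6.


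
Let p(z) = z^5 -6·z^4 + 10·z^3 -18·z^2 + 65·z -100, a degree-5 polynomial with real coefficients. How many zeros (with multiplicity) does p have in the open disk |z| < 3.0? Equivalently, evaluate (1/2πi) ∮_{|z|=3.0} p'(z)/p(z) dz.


The zeros of p are: (2 + 1i), (2 - 1i), 4, (-1 + 2i), (-1 - 2i).
Their magnitudes are: 2.236, 2.236, 4, 2.236, 2.236.
Zeros with |z| < R = 3.0: (2 + 1i), (2 - 1i), (-1 + 2i), (-1 - 2i).
Count = 4.
By the argument principle, (1/2πi) ∮_{|z|=R} p'(z)/p(z) dz equals exactly this count.

Number of zeros inside |z| < 3.0: 4.


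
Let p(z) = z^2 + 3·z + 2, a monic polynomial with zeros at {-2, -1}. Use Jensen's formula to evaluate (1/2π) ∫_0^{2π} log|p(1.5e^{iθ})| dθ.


Zeros: -2, -1; r = 1.5.
Inside |z| < r: -1. Outside (|z| ≥ r): -2.
p(0) = 2, so log|p(0)| = log(2) = 0.6931.
Apply Jensen: I(r) = log|p(0)| + Σ_k log(r/|z_k|), summed over zeros inside |z| < r.
  log(r/|z_k|) for z_k = -1: log(1.5/1) = 0.4055
  Outside zeros (-2) contribute nothing to the Jensen sum.
Sum over inside zeros: 0.4055.
I(r) = log|p(0)| + (inside sum) = 0.6931 + 0.4055 = 1.0986.
Note: since some zeros are outside |z| ≤ r, the simplified n·log(r) form does NOT apply — only the inside zeros contribute.

I(r) ≈ 1.0986.


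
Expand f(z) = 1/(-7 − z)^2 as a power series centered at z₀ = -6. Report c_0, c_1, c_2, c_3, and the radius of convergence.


Let w = z − z₀, so z = z₀ + w.
Then -7 − z = -7 − (z₀ + w) = (-7 − z₀) − w = -1 − w.
f(z) = 1/(-1 − w)^2 = (1/(-1)^2) · (1 − w/(-1))^{−2}.
By the binomial series (1−u)^{−2} = Σ_{n≥0} C(n+1, 1) u^n for |u|<1, with u = w/(-1):
  c_n = C(n+1, 1) / (-1)^(n+2).
  c_0 = 1/(-1)^2 = 1.
  c_1 = 2/(-1)^3 = -2.
  c_2 = 3/(-1)^4 = 3.
  c_3 = 4/(-1)^5 = -4.
The series is valid for |w/d| < 1, i.e. |z − z₀| < |d|.
Radius of convergence: R = |-7 − z₀| = |-1| = 1 (distance from z₀ to the singularity z = -7).

c_0 = 1, c_1 = -2, c_2 = 3, c_3 = -4; R = 1.


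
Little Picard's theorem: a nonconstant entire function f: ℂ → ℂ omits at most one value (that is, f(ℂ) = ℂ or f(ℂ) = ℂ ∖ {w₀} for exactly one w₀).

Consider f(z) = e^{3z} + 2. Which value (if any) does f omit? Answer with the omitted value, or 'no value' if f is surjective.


Little Picard bounds the complement of f(ℂ) to at most one point.
e^{3z} is never zero on ℂ, so 1·e^{3z} takes every value in ℂ ∖ {0}. Adding 2 shifts the range to ℂ ∖ {2}. Thus f omits exactly the value 2.

Omitted value: 2.


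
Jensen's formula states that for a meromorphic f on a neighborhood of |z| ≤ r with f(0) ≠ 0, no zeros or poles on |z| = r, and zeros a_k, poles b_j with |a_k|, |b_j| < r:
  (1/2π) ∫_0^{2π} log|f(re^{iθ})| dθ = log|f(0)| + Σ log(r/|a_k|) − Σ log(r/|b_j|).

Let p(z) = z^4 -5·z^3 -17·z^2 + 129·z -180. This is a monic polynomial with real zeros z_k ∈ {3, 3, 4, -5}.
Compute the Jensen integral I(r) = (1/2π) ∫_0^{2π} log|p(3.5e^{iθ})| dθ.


Zeros: -5, 3, 3, 4; r = 3.5.
Inside |z| < r: 3, 3. Outside (|z| ≥ r): -5, 4.
p(0) = -180, so log|p(0)| = log(180) = 5.1930.
Apply Jensen: I(r) = log|p(0)| + Σ_k log(r/|z_k|), summed over zeros inside |z| < r.
  log(r/|z_k|) for z_k = 3: log(3.5/3) = 0.1542
  log(r/|z_k|) for z_k = 3: log(3.5/3) = 0.1542
  Outside zeros (-5, 4) contribute nothing to the Jensen sum.
Sum over inside zeros: 0.3083.
I(r) = log|p(0)| + (inside sum) = 5.1930 + 0.3083 = 5.5013.
Note: since some zeros are outside |z| ≤ r, the simplified n·log(r) form does NOT apply — only the inside zeros contribute.

I(r) ≈ 5.5013.


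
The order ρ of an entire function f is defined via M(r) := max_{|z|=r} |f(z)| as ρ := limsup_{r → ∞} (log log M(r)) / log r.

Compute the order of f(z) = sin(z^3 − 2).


Write sin(w) = (e^{iw} ± e^{−iw})/(2 or 2i), so |sin(w)| ≤ e^{|w|}. With w = z^3 − 2, |w| ≤ 1r^3 + 2 on |z|=r, giving M(r) ≤ e^{1r^3 + 2} and ρ ≤ 3. For the lower bound, choose z on |z|=r with 1z^3 purely imaginary of modulus 1r^3; then |sin(z^3 − 2)| grows like e^{1r^3}/2, so ρ ≥ 3. Hence ρ = 3.
Therefore ρ = 3.

Order ρ = 3.
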